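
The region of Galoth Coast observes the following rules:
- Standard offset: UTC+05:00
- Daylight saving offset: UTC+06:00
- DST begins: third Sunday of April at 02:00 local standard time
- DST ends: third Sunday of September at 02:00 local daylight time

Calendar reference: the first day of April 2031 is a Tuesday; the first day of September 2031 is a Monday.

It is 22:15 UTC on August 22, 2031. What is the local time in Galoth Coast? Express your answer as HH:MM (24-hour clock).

1 April 2031 is a Tuesday, so the first Sunday is April 6 and the third is April 20.
1 September 2031 is a Monday, so the first Sunday is September 7 and the third is September 21.
At the standard offset (UTC+05:00), 22:15 UTC + 5h = 03:15 Galoth Coast standard time (rolling into the next day, 23 August 2031).
The standard-time date in Galoth Coast, August 23, 2031, falls between 20 April and 21 September, so daylight saving is in effect and Galoth Coast is at UTC+06:00.
22:15 UTC + 6h = 04:15 local (rolling into the next day, 23 August 2031).

04:15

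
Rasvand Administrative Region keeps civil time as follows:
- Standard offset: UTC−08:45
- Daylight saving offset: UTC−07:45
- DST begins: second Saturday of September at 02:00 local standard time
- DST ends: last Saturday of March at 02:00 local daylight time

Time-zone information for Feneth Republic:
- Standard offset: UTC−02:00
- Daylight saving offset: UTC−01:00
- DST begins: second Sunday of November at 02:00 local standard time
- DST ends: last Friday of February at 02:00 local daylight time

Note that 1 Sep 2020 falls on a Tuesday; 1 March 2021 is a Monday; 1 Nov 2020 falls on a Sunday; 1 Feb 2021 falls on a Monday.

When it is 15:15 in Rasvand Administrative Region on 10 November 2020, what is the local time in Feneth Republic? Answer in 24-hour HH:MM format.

22:00

1 September 2020 is a Tuesday, so the first Saturday is September 5 and the second is September 12.
1 March 2021 is a Monday, so Saturdays fall on 6, 13, 20, 27; the last is March 27.
Daylight saving runs 12 September 2020 – 27 March 2021; 10 November 2020 is inside that window, so Rasvand Administrative Region is at UTC−07:45.
15:15 Rasvand Administrative Region + 7h45m = 23:00 UTC.
1 November 2020 is a Sunday, so the first Sunday is November 1 and the second is November 8.
1 February 2021 is a Monday, so Fridays fall on 5, 12, 19, 26; the last is February 26.
At the standard offset (UTC−02:00), 23:00 UTC − 2h = 21:00 Feneth Republic standard time.
The standard-time date in Feneth Republic, 10 November 2020, lies within the daylight-saving period (8 November 2020 – 26 February 2021), so Feneth Republic is on daylight time, UTC−01:00.
23:00 UTC − 1h = 22:00 Feneth Republic.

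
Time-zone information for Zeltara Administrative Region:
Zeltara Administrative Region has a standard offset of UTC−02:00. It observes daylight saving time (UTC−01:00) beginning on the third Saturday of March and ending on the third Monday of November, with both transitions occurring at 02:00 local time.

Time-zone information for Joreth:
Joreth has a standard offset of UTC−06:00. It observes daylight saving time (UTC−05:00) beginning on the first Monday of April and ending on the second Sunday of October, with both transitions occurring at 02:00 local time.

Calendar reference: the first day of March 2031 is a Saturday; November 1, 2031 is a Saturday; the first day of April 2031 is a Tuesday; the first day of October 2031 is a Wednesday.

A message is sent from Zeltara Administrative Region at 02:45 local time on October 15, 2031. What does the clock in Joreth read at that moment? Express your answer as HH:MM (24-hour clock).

1 March 2031 is a Saturday, so the first Saturday is March 1 and the third is March 15.
1 November 2031 is a Saturday, so the first Monday is November 3 and the third is November 17.
October 15, 2031 lies within the daylight-saving period (15 March – 17 November), so Zeltara Administrative Region is on daylight time, UTC−01:00.
02:45 Zeltara Administrative Region + 1h = 03:45 UTC.
1 April 2031 is a Tuesday, so the first Monday is April 7.
1 October 2031 is a Wednesday, so the first Sunday is October 5 and the second is October 12.
At the standard offset (UTC−06:00), 03:45 UTC − 6h = 21:45 Joreth standard time (rolling into the previous day, 14 October 2031).
The standard-time date in Joreth, October 14, 2031, is outside the daylight-saving period (7 April – 12 October), so Joreth is on standard time, UTC−06:00.
03:45 UTC − 6h = 21:45 Joreth (rolling into the previous day, 14 October 2031).

21:45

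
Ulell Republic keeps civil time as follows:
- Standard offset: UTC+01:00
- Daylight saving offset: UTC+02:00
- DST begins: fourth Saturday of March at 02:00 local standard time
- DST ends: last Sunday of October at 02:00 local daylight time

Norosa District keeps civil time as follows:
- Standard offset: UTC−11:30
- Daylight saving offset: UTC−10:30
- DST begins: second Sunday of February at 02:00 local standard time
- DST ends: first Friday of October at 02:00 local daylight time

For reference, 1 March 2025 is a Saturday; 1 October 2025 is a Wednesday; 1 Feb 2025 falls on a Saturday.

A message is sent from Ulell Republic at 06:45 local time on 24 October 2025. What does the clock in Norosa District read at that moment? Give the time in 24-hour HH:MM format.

17:15

1 March 2025 is a Saturday, so the first Saturday is March 1 and the fourth is March 22.
1 October 2025 is a Wednesday, so Sundays fall on 5, 12, 19, 26; the last is October 26.
Daylight saving runs 22 March – 26 October; 24 October 2025 is inside that window, so Ulell Republic is at UTC+02:00.
06:45 Ulell Republic − 2h = 04:45 UTC.
1 February 2025 is a Saturday, so the first Sunday is February 2 and the second is February 9.
1 October 2025 is a Wednesday, so the first Friday is October 3.
At the standard offset (UTC−11:30), 04:45 UTC − 11h30m = 17:15 Norosa District standard time (rolling into the previous day, 23 October 2025).
The standard-time date in Norosa District, 23 October 2025, is outside the daylight-saving period (9 February – 3 October), so Norosa District is on standard time, UTC−11:30.
04:45 UTC − 11h30m = 17:15 Norosa District (rolling into the previous day, 23 October 2025).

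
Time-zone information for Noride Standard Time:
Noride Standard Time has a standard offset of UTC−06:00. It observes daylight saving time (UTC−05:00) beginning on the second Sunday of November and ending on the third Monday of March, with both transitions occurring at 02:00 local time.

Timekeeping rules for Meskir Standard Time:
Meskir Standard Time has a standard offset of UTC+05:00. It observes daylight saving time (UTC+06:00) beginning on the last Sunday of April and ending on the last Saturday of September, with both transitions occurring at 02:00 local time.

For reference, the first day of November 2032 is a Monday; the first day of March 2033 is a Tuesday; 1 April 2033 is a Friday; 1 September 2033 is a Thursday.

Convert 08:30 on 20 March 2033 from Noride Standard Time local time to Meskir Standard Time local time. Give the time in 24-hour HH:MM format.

1 November 2032 is a Monday, so the first Sunday is November 7 and the second is November 14.
1 March 2033 is a Tuesday, so the first Monday is March 7 and the third is March 21.
20 March 2033 falls between 14 November 2032 and 21 March 2033, so daylight saving is in effect and Noride Standard Time is at UTC−05:00.
08:30 Noride Standard Time + 5h = 13:30 UTC.
1 April 2033 is a Friday, so Sundays fall on 3, 10, 17, 24; the last is April 24.
1 September 2033 is a Thursday, so Saturdays fall on 3, 10, 17, 24; the last is September 24.
At the standard offset (UTC+05:00), 13:30 UTC + 5h = 18:30 Meskir Standard Time standard time.
The standard-time date in Meskir Standard Time, 20 March 2033, is outside the daylight-saving period (24 April – 24 September), so Meskir Standard Time is on standard time, UTC+05:00.
13:30 UTC + 5h = 18:30 Meskir Standard Time.

18:30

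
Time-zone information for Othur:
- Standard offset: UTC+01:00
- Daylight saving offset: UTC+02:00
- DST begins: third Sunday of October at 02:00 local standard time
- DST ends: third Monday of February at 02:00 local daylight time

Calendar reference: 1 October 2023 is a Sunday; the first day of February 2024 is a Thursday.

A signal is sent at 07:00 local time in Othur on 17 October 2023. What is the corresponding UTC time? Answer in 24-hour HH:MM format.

05:00

1 October 2023 is a Sunday, so the first Sunday is October 1 and the third is October 15.
1 February 2024 is a Thursday, so the first Monday is February 5 and the third is February 19.
Daylight saving runs 15 October 2023 – 19 February 2024; 17 October 2023 is inside that window, so Othur is at UTC+02:00.
07:00 local − 2h = 05:00 UTC.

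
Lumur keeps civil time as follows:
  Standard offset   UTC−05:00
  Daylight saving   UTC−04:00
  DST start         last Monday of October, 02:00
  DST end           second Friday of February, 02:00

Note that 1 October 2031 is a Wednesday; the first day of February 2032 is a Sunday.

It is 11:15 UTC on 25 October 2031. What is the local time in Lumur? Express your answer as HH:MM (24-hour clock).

06:15

1 October 2031 is a Wednesday, so Mondays fall on 6, 13, 20, 27; the last is October 27.
1 February 2032 is a Sunday, so the first Friday is February 6 and the second is February 13.
At the standard offset (UTC−05:00), 11:15 UTC − 5h = 06:15 Lumur standard time.
The standard-time date in Lumur, 25 October 2031, is outside the daylight-saving period (27 October 2031 – 13 February 2032), so Lumur is on standard time, UTC−05:00.
11:15 UTC − 5h = 06:15 local.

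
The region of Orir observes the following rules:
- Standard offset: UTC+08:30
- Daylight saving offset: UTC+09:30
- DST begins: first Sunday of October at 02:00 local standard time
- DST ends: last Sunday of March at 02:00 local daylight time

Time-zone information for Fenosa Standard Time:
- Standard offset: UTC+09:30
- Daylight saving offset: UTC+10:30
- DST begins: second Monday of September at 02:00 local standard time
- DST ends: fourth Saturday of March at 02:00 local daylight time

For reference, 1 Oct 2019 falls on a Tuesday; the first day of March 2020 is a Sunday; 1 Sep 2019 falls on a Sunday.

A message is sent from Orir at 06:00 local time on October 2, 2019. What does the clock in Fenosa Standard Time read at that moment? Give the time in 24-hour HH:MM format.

1 October 2019 is a Tuesday, so the first Sunday is October 6.
1 March 2020 is a Sunday, so Sundays fall on 1, 8, 15, 22, 29; the last is March 29.
October 2, 2019 does not fall between 6 October 2019 and 29 March 2020, so daylight saving is not in effect and Orir is at UTC+08:30.
06:00 Orir − 8h30m = 21:30 UTC (rolling into the previous day, 1 October 2019).
1 September 2019 is a Sunday, so the first Monday is September 2 and the second is September 9.
1 March 2020 is a Sunday, so the first Saturday is March 7 and the fourth is March 28.
At the standard offset (UTC+09:30), 21:30 UTC + 9h30m = 07:00 Fenosa Standard Time standard time (rolling into the next day, 2 October 2019).
The standard-time date in Fenosa Standard Time, October 2, 2019, falls between 9 September 2019 and 28 March 2020, so daylight saving is in effect and Fenosa Standard Time is at UTC+10:30.
21:30 UTC + 10h30m = 08:00 Fenosa Standard Time (rolling into the next day, 2 October 2019).

08:00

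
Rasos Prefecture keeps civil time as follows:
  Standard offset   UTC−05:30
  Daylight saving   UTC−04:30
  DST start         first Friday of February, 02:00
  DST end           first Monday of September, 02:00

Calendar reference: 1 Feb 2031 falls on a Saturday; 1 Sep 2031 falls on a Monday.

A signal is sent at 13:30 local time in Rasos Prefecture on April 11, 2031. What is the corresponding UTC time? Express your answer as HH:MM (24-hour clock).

1 February 2031 is a Saturday, so the first Friday is February 7.
1 September 2031 is a Monday, so the first Monday is September 1.
Daylight saving runs 7 February – 1 September; April 11, 2031 is inside that window, so Rasos Prefecture is at UTC−04:30.
13:30 local + 4h30m = 18:00 UTC.

18:00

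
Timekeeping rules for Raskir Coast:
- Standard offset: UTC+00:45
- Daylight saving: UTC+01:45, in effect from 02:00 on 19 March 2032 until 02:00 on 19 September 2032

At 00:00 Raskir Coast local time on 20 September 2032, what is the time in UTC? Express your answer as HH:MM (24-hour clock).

23:15

20 September 2032 does not fall between 19 March and 19 September, so daylight saving is not in effect and Raskir Coast is at UTC+00:45.
00:00 local − 0h45m = 23:15 UTC (rolling into the previous day, 19 September 2032).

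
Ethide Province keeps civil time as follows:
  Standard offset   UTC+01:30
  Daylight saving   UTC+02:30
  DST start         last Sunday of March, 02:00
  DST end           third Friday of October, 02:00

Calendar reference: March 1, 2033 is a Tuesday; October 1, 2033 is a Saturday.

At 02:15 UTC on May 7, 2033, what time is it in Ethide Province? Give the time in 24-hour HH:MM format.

04:45

1 March 2033 is a Tuesday, so Sundays fall on 6, 13, 20, 27; the last is March 27.
1 October 2033 is a Saturday, so the first Friday is October 7 and the third is October 21.
At the standard offset (UTC+01:30), 02:15 UTC + 1h30m = 03:45 Ethide Province standard time.
Daylight saving runs 27 March – 21 October; the standard-time date in Ethide Province, May 7, 2033, is inside that window, so Ethide Province is at UTC+02:30.
02:15 UTC + 2h30m = 04:45 local.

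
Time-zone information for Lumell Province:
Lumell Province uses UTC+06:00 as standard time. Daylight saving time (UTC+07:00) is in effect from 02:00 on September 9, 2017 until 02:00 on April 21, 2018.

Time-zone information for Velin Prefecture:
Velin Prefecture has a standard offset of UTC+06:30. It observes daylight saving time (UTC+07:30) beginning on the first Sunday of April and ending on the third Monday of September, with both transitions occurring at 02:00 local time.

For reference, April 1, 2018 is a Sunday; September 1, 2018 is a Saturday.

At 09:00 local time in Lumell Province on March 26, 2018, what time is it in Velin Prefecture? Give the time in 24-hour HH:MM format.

Daylight saving runs 9 September 2017 – 21 April 2018; March 26, 2018 is inside that window, so Lumell Province is at UTC+07:00.
09:00 Lumell Province − 7h = 02:00 UTC.
1 April 2018 is a Sunday, so the first Sunday is April 1.
1 September 2018 is a Saturday, so the first Monday is September 3 and the third is September 17.
At the standard offset (UTC+06:30), 02:00 UTC + 6h30m = 08:30 Velin Prefecture standard time.
Daylight saving runs 1 April – 17 September; the standard-time date in Velin Prefecture, March 26, 2018, is outside that window, so Velin Prefecture is on standard time at UTC+06:30.
02:00 UTC + 6h30m = 08:30 Velin Prefecture.

08:30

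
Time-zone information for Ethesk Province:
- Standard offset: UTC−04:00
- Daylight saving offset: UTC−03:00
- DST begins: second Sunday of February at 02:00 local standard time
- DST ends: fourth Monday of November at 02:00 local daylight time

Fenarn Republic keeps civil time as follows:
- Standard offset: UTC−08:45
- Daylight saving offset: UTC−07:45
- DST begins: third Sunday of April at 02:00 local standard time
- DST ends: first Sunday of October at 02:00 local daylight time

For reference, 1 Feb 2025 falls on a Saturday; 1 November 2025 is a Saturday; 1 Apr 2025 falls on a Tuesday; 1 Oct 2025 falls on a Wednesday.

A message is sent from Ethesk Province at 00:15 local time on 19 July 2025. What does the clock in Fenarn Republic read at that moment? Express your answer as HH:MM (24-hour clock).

19:30

1 February 2025 is a Saturday, so the first Sunday is February 2 and the second is February 9.
1 November 2025 is a Saturday, so the first Monday is November 3 and the fourth is November 24.
19 July 2025 falls between 9 February and 24 November, so daylight saving is in effect and Ethesk Province is at UTC−03:00.
00:15 Ethesk Province + 3h = 03:15 UTC.
1 April 2025 is a Tuesday, so the first Sunday is April 6 and the third is April 20.
1 October 2025 is a Wednesday, so the first Sunday is October 5.
At the standard offset (UTC−08:45), 03:15 UTC − 8h45m = 18:30 Fenarn Republic standard time (rolling into the previous day, 18 July 2025).
The standard-time date in Fenarn Republic, 18 July 2025, lies within the daylight-saving period (20 April – 5 October), so Fenarn Republic is on daylight time, UTC−07:45.
03:15 UTC − 7h45m = 19:30 Fenarn Republic (rolling into the previous day, 18 July 2025).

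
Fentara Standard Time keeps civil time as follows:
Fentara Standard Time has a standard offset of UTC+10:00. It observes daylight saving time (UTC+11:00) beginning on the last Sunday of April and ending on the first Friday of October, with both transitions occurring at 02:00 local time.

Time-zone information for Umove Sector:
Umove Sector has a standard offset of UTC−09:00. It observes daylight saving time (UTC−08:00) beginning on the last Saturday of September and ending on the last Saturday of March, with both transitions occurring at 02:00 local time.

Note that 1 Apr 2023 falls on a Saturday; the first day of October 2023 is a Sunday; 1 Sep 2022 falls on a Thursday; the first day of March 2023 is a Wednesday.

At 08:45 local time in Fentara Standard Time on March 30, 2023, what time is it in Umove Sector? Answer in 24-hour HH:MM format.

13:45

1 April 2023 is a Saturday, so Sundays fall on 2, 9, 16, 23, 30; the last is April 30.
1 October 2023 is a Sunday, so the first Friday is October 6.
Daylight saving runs 30 April – 6 October; March 30, 2023 is outside that window, so Fentara Standard Time is on standard time at UTC+10:00.
08:45 Fentara Standard Time − 10h = 22:45 UTC (rolling into the previous day, 29 March 2023).
1 September 2022 is a Thursday, so Saturdays fall on 3, 10, 17, 24; the last is September 24.
1 March 2023 is a Wednesday, so Saturdays fall on 4, 11, 18, 25; the last is March 25.
At the standard offset (UTC−09:00), 22:45 UTC − 9h = 13:45 Umove Sector standard time.
Daylight saving runs 24 September 2022 – 25 March 2023; the standard-time date in Umove Sector, March 29, 2023, is outside that window, so Umove Sector is on standard time at UTC−09:00.
22:45 UTC − 9h = 13:45 Umove Sector.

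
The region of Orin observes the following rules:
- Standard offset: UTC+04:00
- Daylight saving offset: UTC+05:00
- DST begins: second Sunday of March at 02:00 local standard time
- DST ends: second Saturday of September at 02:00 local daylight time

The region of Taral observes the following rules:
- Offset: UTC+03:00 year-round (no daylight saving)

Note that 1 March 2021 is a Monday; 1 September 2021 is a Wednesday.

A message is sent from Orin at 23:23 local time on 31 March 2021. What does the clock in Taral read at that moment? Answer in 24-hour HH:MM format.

1 March 2021 is a Monday, so the first Sunday is March 7 and the second is March 14.
1 September 2021 is a Wednesday, so the first Saturday is September 4 and the second is September 11.
31 March 2021 lies within the daylight-saving period (14 March – 11 September), so Orin is on daylight time, UTC+05:00.
23:23 Orin − 5h = 18:23 UTC.
Taral has no daylight saving, so its offset is UTC+03:00 year-round.
18:23 UTC + 3h = 21:23 Taral.

21:23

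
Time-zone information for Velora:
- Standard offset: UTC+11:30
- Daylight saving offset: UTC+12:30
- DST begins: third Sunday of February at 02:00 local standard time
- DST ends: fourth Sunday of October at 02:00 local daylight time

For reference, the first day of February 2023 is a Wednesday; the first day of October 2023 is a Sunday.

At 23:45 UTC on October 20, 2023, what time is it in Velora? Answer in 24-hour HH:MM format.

12:15

1 February 2023 is a Wednesday, so the first Sunday is February 5 and the third is February 19.
1 October 2023 is a Sunday, so the first Sunday is October 1 and the fourth is October 22.
At the standard offset (UTC+11:30), 23:45 UTC + 11h30m = 11:15 Velora standard time (rolling into the next day, 21 October 2023).
Daylight saving runs 19 February – 22 October; the standard-time date in Velora, October 21, 2023, is inside that window, so Velora is at UTC+12:30.
23:45 UTC + 12h30m = 12:15 local (rolling into the next day, 21 October 2023).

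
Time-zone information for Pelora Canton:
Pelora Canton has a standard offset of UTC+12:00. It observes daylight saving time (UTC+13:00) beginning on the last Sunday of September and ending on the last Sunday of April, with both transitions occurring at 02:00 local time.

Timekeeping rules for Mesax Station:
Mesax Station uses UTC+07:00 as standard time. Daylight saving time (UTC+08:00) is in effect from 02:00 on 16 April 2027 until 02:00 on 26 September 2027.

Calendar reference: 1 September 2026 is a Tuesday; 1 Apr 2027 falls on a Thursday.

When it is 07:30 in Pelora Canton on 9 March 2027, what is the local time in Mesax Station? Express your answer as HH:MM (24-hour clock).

1 September 2026 is a Tuesday, so Sundays fall on 6, 13, 20, 27; the last is September 27.
1 April 2027 is a Thursday, so Sundays fall on 4, 11, 18, 25; the last is April 25.
9 March 2027 lies within the daylight-saving period (27 September 2026 – 25 April 2027), so Pelora Canton is on daylight time, UTC+13:00.
07:30 Pelora Canton − 13h = 18:30 UTC (rolling into the previous day, 8 March 2027).
At the standard offset (UTC+07:00), 18:30 UTC + 7h = 01:30 Mesax Station standard time (rolling into the next day, 9 March 2027).
Daylight saving runs 16 April – 26 September; the standard-time date in Mesax Station, 9 March 2027, is outside that window, so Mesax Station is on standard time at UTC+07:00.
18:30 UTC + 7h = 01:30 Mesax Station (rolling into the next day, 9 March 2027).

01:30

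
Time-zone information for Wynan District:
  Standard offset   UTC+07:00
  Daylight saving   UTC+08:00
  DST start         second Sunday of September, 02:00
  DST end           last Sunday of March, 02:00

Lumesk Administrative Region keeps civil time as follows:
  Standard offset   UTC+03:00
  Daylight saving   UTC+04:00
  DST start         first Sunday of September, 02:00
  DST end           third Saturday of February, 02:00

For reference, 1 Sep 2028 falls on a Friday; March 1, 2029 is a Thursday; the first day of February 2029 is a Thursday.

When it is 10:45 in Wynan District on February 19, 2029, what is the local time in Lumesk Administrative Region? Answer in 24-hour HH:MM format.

05:45

1 September 2028 is a Friday, so the first Sunday is September 3 and the second is September 10.
1 March 2029 is a Thursday, so Sundays fall on 4, 11, 18, 25; the last is March 25.
February 19, 2029 lies within the daylight-saving period (10 September 2028 – 25 March 2029), so Wynan District is on daylight time, UTC+08:00.
10:45 Wynan District − 8h = 02:45 UTC.
1 September 2028 is a Friday, so the first Sunday is September 3.
1 February 2029 is a Thursday, so the first Saturday is February 3 and the third is February 17.
At the standard offset (UTC+03:00), 02:45 UTC + 3h = 05:45 Lumesk Administrative Region standard time.
The standard-time date in Lumesk Administrative Region, February 19, 2029, is outside the daylight-saving period (3 September 2028 – 17 February 2029), so Lumesk Administrative Region is on standard time, UTC+03:00.
02:45 UTC + 3h = 05:45 Lumesk Administrative Region.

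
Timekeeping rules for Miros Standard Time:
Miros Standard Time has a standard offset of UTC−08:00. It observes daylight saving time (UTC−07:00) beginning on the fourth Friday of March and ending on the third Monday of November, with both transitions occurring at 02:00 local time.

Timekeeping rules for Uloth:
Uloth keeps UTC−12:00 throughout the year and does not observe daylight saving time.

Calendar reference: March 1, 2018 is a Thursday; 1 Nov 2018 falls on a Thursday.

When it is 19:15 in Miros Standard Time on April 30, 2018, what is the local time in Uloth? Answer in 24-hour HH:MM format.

14:15

1 March 2018 is a Thursday, so the first Friday is March 2 and the fourth is March 23.
1 November 2018 is a Thursday, so the first Monday is November 5 and the third is November 19.
April 30, 2018 falls between 23 March and 19 November, so daylight saving is in effect and Miros Standard Time is at UTC−07:00.
19:15 Miros Standard Time + 7h = 02:15 UTC (rolling into the next day, 1 May 2018).
Uloth has no daylight saving, so its offset is UTC−12:00 year-round.
02:15 UTC − 12h = 14:15 Uloth (rolling into the previous day, 30 April 2018).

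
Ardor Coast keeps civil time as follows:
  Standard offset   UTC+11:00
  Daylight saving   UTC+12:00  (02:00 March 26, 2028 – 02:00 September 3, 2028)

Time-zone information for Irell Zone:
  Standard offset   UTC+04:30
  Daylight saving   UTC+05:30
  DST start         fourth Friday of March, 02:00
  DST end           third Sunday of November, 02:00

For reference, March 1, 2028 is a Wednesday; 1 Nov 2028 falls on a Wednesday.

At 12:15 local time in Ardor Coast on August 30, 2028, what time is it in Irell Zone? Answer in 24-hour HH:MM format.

August 30, 2028 falls between 26 March and 3 September, so daylight saving is in effect and Ardor Coast is at UTC+12:00.
12:15 Ardor Coast − 12h = 00:15 UTC.
1 March 2028 is a Wednesday, so the first Friday is March 3 and the fourth is March 24.
1 November 2028 is a Wednesday, so the first Sunday is November 5 and the third is November 19.
At the standard offset (UTC+04:30), 00:15 UTC + 4h30m = 04:45 Irell Zone standard time.
The standard-time date in Irell Zone, August 30, 2028, falls between 24 March and 19 November, so daylight saving is in effect and Irell Zone is at UTC+05:30.
00:15 UTC + 5h30m = 05:45 Irell Zone.

05:45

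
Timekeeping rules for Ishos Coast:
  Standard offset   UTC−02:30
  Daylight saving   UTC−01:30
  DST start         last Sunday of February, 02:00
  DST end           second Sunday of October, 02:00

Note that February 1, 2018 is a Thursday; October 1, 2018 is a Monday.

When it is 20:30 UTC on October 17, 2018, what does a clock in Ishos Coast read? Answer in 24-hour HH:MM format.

1 February 2018 is a Thursday, so Sundays fall on 4, 11, 18, 25; the last is February 25.
1 October 2018 is a Monday, so the first Sunday is October 7 and the second is October 14.
At the standard offset (UTC−02:30), 20:30 UTC − 2h30m = 18:00 Ishos Coast standard time.
The standard-time date in Ishos Coast, October 17, 2018, does not fall between 25 February and 14 October, so daylight saving is not in effect and Ishos Coast is at UTC−02:30.
20:30 UTC − 2h30m = 18:00 local.

18:00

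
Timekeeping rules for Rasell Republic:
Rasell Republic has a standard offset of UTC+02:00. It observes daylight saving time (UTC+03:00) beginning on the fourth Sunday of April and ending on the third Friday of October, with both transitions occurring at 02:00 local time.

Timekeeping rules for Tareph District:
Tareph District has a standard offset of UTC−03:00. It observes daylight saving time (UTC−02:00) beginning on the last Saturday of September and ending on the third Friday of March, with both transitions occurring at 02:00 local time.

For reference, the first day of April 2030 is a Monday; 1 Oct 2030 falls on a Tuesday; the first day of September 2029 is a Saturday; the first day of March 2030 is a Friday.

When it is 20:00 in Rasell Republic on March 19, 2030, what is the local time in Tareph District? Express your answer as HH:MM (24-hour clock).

15:00

1 April 2030 is a Monday, so the first Sunday is April 7 and the fourth is April 28.
1 October 2030 is a Tuesday, so the first Friday is October 4 and the third is October 18.
March 19, 2030 is outside the daylight-saving period (28 April – 18 October), so Rasell Republic is on standard time, UTC+02:00.
20:00 Rasell Republic − 2h = 18:00 UTC.
1 September 2029 is a Saturday, so Saturdays fall on 1, 8, 15, 22, 29; the last is September 29.
1 March 2030 is a Friday, so the first Friday is March 1 and the third is March 15.
At the standard offset (UTC−03:00), 18:00 UTC − 3h = 15:00 Tareph District standard time.
The standard-time date in Tareph District, March 19, 2030, does not fall between 29 September 2029 and 15 March 2030, so daylight saving is not in effect and Tareph District is at UTC−03:00.
18:00 UTC − 3h = 15:00 Tareph District.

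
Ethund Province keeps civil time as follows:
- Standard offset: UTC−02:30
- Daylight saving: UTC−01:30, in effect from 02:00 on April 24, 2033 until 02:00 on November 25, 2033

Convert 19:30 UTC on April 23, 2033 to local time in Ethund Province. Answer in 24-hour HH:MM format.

17:00

At the standard offset (UTC−02:30), 19:30 UTC − 2h30m = 17:00 Ethund Province standard time.
Daylight saving runs 24 April – 25 November; the standard-time date in Ethund Province, April 23, 2033, is outside that window, so Ethund Province is on standard time at UTC−02:30.
19:30 UTC − 2h30m = 17:00 local.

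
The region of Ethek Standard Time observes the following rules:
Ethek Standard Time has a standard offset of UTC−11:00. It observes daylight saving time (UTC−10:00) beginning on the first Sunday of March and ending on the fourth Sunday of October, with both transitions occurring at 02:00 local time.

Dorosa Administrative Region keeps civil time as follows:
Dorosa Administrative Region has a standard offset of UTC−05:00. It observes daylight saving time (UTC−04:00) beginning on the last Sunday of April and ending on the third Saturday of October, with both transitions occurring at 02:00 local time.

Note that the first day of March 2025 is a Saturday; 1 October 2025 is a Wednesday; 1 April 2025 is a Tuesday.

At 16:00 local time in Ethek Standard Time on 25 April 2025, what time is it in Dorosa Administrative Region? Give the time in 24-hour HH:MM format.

21:00

1 March 2025 is a Saturday, so the first Sunday is March 2.
1 October 2025 is a Wednesday, so the first Sunday is October 5 and the fourth is October 26.
Daylight saving runs 2 March – 26 October; 25 April 2025 is inside that window, so Ethek Standard Time is at UTC−10:00.
16:00 Ethek Standard Time + 10h = 02:00 UTC (rolling into the next day, 26 April 2025).
1 April 2025 is a Tuesday, so Sundays fall on 6, 13, 20, 27; the last is April 27.
1 October 2025 is a Wednesday, so the first Saturday is October 4 and the third is October 18.
At the standard offset (UTC−05:00), 02:00 UTC − 5h = 21:00 Dorosa Administrative Region standard time (rolling into the previous day, 25 April 2025).
The standard-time date in Dorosa Administrative Region, 25 April 2025, does not fall between 27 April and 18 October, so daylight saving is not in effect and Dorosa Administrative Region is at UTC−05:00.
02:00 UTC − 5h = 21:00 Dorosa Administrative Region (rolling into the previous day, 25 April 2025).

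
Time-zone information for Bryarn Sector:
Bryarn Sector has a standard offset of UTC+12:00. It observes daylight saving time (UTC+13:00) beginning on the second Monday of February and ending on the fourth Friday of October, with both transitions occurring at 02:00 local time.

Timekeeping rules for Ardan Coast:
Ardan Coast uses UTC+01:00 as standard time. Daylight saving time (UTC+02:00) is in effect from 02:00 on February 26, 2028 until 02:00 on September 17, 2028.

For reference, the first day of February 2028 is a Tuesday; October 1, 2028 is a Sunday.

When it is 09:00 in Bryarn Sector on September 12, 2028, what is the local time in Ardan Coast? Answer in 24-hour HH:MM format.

22:00

1 February 2028 is a Tuesday, so the first Monday is February 7 and the second is February 14.
1 October 2028 is a Sunday, so the first Friday is October 6 and the fourth is October 27.
September 12, 2028 lies within the daylight-saving period (14 February – 27 October), so Bryarn Sector is on daylight time, UTC+13:00.
09:00 Bryarn Sector − 13h = 20:00 UTC (rolling into the previous day, 11 September 2028).
At the standard offset (UTC+01:00), 20:00 UTC + 1h = 21:00 Ardan Coast standard time.
The standard-time date in Ardan Coast, September 11, 2028, lies within the daylight-saving period (26 February – 17 September), so Ardan Coast is on daylight time, UTC+02:00.
20:00 UTC + 2h = 22:00 Ardan Coast.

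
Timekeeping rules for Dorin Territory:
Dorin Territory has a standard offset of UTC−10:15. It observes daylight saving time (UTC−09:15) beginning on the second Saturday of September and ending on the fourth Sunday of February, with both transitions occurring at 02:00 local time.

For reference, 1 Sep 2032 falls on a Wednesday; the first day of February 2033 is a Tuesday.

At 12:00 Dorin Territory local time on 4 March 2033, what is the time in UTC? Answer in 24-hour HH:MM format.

1 September 2032 is a Wednesday, so the first Saturday is September 4 and the second is September 11.
1 February 2033 is a Tuesday, so the first Sunday is February 6 and the fourth is February 27.
Daylight saving runs 11 September 2032 – 27 February 2033; 4 March 2033 is outside that window, so Dorin Territory is on standard time at UTC−10:15.
12:00 local + 10h15m = 22:15 UTC.

22:15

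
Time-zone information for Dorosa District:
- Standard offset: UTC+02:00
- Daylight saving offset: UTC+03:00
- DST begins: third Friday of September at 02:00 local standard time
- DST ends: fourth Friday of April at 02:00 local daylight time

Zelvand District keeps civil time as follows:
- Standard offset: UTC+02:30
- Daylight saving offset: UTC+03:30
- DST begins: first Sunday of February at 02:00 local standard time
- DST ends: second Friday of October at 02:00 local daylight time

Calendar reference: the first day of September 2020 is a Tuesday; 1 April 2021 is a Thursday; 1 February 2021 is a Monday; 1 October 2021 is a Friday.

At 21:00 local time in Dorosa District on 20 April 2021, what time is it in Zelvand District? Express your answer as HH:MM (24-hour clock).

1 September 2020 is a Tuesday, so the first Friday is September 4 and the third is September 18.
1 April 2021 is a Thursday, so the first Friday is April 2 and the fourth is April 23.
20 April 2021 lies within the daylight-saving period (18 September 2020 – 23 April 2021), so Dorosa District is on daylight time, UTC+03:00.
21:00 Dorosa District − 3h = 18:00 UTC.
1 February 2021 is a Monday, so the first Sunday is February 7.
1 October 2021 is a Friday, so the first Friday is October 1 and the second is October 8.
At the standard offset (UTC+02:30), 18:00 UTC + 2h30m = 20:30 Zelvand District standard time.
The standard-time date in Zelvand District, 20 April 2021, falls between 7 February and 8 October, so daylight saving is in effect and Zelvand District is at UTC+03:30.
18:00 UTC + 3h30m = 21:30 Zelvand District.

21:30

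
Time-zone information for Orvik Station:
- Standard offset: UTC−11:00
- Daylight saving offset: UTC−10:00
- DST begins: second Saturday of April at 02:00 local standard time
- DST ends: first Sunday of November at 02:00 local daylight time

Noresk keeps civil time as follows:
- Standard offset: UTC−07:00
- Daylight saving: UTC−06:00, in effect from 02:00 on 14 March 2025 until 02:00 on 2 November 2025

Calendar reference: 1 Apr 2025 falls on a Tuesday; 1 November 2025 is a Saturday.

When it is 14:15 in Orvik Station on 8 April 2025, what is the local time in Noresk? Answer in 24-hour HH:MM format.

19:15

1 April 2025 is a Tuesday, so the first Saturday is April 5 and the second is April 12.
1 November 2025 is a Saturday, so the first Sunday is November 2.
8 April 2025 does not fall between 12 April and 2 November, so daylight saving is not in effect and Orvik Station is at UTC−11:00.
14:15 Orvik Station + 11h = 01:15 UTC (rolling into the next day, 9 April 2025).
At the standard offset (UTC−07:00), 01:15 UTC − 7h = 18:15 Noresk standard time (rolling into the previous day, 8 April 2025).
Daylight saving runs 14 March – 2 November; the standard-time date in Noresk, 8 April 2025, is inside that window, so Noresk is at UTC−06:00.
01:15 UTC − 6h = 19:15 Noresk (rolling into the previous day, 8 April 2025).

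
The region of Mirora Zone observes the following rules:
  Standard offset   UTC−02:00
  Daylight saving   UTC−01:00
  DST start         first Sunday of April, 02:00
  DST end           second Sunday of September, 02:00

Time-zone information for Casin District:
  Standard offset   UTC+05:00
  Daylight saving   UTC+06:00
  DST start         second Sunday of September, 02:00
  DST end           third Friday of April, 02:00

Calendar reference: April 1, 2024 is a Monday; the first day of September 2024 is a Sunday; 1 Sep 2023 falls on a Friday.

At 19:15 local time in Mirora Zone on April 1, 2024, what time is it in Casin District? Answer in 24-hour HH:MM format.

1 April 2024 is a Monday, so the first Sunday is April 7.
1 September 2024 is a Sunday, so the first Sunday is September 1 and the second is September 8.
April 1, 2024 does not fall between 7 April and 8 September, so daylight saving is not in effect and Mirora Zone is at UTC−02:00.
19:15 Mirora Zone + 2h = 21:15 UTC.
1 September 2023 is a Friday, so the first Sunday is September 3 and the second is September 10.
1 April 2024 is a Monday, so the first Friday is April 5 and the third is April 19.
At the standard offset (UTC+05:00), 21:15 UTC + 5h = 02:15 Casin District standard time (rolling into the next day, 2 April 2024).
Daylight saving runs 10 September 2023 – 19 April 2024; the standard-time date in Casin District, April 2, 2024, is inside that window, so Casin District is at UTC+06:00.
21:15 UTC + 6h = 03:15 Casin District (rolling into the next day, 2 April 2024).

03:15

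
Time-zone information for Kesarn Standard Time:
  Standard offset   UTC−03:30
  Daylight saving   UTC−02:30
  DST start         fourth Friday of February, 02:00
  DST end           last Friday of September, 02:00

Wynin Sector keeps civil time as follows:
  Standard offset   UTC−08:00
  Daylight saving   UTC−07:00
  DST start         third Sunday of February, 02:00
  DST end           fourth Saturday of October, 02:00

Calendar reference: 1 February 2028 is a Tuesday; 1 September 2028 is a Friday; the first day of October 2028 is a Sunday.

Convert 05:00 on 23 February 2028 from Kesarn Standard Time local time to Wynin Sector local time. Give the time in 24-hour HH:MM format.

1 February 2028 is a Tuesday, so the first Friday is February 4 and the fourth is February 25.
1 September 2028 is a Friday, so Fridays fall on 1, 8, 15, 22, 29; the last is September 29.
23 February 2028 is outside the daylight-saving period (25 February – 29 September), so Kesarn Standard Time is on standard time, UTC−03:30.
05:00 Kesarn Standard Time + 3h30m = 08:30 UTC.
1 February 2028 is a Tuesday, so the first Sunday is February 6 and the third is February 20.
1 October 2028 is a Sunday, so the first Saturday is October 7 and the fourth is October 28.
At the standard offset (UTC−08:00), 08:30 UTC − 8h = 00:30 Wynin Sector standard time.
Daylight saving runs 20 February – 28 October; the standard-time date in Wynin Sector, 23 February 2028, is inside that window, so Wynin Sector is at UTC−07:00.
08:30 UTC − 7h = 01:30 Wynin Sector.

01:30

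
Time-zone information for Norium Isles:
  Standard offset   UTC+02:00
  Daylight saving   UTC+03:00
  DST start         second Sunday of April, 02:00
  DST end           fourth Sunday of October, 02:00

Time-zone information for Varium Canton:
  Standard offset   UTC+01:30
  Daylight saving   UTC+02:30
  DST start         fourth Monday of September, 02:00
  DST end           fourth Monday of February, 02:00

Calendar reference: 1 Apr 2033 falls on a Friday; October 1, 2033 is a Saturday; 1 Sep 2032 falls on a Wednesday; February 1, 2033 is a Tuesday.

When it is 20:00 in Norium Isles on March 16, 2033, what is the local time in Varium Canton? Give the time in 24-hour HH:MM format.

19:30

1 April 2033 is a Friday, so the first Sunday is April 3 and the second is April 10.
1 October 2033 is a Saturday, so the first Sunday is October 2 and the fourth is October 23.
March 16, 2033 does not fall between 10 April and 23 October, so daylight saving is not in effect and Norium Isles is at UTC+02:00.
20:00 Norium Isles − 2h = 18:00 UTC.
1 September 2032 is a Wednesday, so the first Monday is September 6 and the fourth is September 27.
1 February 2033 is a Tuesday, so the first Monday is February 7 and the fourth is February 28.
At the standard offset (UTC+01:30), 18:00 UTC + 1h30m = 19:30 Varium Canton standard time.
The standard-time date in Varium Canton, March 16, 2033, is outside the daylight-saving period (27 September 2032 – 28 February 2033), so Varium Canton is on standard time, UTC+01:30.
18:00 UTC + 1h30m = 19:30 Varium Canton.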